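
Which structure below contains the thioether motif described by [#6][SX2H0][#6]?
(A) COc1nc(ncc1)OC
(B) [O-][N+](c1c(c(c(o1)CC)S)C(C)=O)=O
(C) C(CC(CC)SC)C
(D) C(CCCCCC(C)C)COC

C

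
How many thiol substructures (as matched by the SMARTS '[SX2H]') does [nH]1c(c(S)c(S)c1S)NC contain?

3

[SX2H] is the SMARTS for a thiol: an aliphatic sulfur with two connections, one being H.
The molecule carries 3 separate instances of a thiol (-SH) meeting every constraint; each maps to a distinct set of atoms, giving 3 matches.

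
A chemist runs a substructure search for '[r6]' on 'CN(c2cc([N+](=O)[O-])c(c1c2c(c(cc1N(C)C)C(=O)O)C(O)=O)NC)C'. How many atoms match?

The query [r6] means: r6 matches atoms in a six-membered ring.
Check the 27 heavy atoms by environment: 10× c (aromatic, in 6-ring) → match; 3× N (acyclic) → no; 7× C (acyclic) → no; 5× O (acyclic) → no; 1× N (charge +1, acyclic) → no; 1× O (charge -1, acyclic) → no.
That gives 10 matching atoms.

10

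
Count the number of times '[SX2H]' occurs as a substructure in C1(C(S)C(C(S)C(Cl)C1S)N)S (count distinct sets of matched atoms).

[SX2H] is the SMARTS for a thiol: an aliphatic sulfur with two connections, one being H.
The molecule carries 4 separate instances of a thiol (-SH) meeting every constraint; each maps to a distinct set of atoms, giving 4 matches.

4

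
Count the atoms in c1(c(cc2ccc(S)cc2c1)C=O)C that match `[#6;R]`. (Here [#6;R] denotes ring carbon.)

The query [#6;R] means: carbon that is part of a ring.
Check the 14 heavy atoms by environment: 10× c (aromatic, in 6-ring) → match; 2× C (acyclic) → no; 1× O (acyclic) → no; 1× S (acyclic) → no.
That gives 10 matching atoms.

10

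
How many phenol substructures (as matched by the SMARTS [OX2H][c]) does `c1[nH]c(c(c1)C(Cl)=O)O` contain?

1

[OX2H][c] is the SMARTS for a phenol: a hydroxyl oxygen attached to an aromatic carbon.
Exactly one fragment in the molecule meets all constraints, giving 1 match.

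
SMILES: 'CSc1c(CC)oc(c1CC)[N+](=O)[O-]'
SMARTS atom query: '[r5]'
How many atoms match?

5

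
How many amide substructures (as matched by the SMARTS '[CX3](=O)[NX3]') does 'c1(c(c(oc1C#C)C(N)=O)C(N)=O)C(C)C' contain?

[CX3](=O)[NX3] is the SMARTS for an amide: a carbonyl carbon bonded to a trivalent nitrogen.
The molecule carries 2 separate instances of a primary amide (-C(=O)NH2) meeting every constraint; each maps to a distinct set of atoms, giving 2 matches.

2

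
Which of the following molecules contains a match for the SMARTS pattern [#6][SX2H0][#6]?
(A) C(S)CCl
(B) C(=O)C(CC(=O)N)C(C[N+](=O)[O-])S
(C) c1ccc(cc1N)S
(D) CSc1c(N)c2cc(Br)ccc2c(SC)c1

D

[#6][SX2H0][#6] describes an aliphatic sulfur bridging two carbons with no H on the sulfur (a thioether).
(A) has a thiol (-SH) but the sulfur has H1, not H0 bridging two carbons.
(B) has a thiol (-SH) but the sulfur has H1, not H0 bridging two carbons.
(C) has a thiol (-SH) but the sulfur has H1, not H0 bridging two carbons.
(D) contains a methylthio ether (-SCH3), which satisfies every atom and bond constraint.
So the answer is (D).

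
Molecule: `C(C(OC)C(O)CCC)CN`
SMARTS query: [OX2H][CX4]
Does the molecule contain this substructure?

Yes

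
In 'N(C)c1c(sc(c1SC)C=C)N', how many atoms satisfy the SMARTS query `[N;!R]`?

2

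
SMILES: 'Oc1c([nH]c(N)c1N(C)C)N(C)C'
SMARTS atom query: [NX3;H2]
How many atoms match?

Check the 13 heavy atoms by environment: 1× n (aromatic, H1, X3) → no; 4× c (aromatic, H0, X3) → no; 2× N (H0, X3) → no; 4× C (H3, X4) → no; 1× N (H2, X3) → match; 1× O (H1, X2) → no.
That gives 1 matching atom.

1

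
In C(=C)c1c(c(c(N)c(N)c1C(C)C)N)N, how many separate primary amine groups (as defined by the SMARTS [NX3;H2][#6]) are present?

4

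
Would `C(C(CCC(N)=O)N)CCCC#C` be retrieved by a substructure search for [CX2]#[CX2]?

The pattern [CX2]#[CX2] describes a carbon-carbon triple bond — an alkyne.
The molecule carries an ethynyl group (-C#CH), whose atoms satisfy every constraint of the query, so the pattern matches.

Yes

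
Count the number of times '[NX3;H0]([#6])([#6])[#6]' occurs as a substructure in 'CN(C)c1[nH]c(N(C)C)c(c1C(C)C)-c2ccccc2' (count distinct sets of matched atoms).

2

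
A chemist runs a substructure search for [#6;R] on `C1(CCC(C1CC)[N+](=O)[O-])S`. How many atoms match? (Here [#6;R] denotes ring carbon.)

Check the 11 heavy atoms by environment: 5× C (in 5-ring) → match; 1× N (charge +1, acyclic) → no; 1× O (charge -1, acyclic) → no; 1× O (acyclic) → no; 2× C (acyclic) → no; 1× S (acyclic) → no.
That gives 5 matching atoms.

5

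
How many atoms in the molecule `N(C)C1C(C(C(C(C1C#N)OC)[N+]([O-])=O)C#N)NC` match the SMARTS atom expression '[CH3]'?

3

The query [CH3] means: aliphatic carbon with exactly three hydrogens.
Check the 19 heavy atoms by environment: 6× C (H1) → no; 2× O (H0) → no; 3× C (H3) → match; 2× C (H0) → no; 2× N (H0) → no; 2× N (H1) → no; 1× N (charge +1, H0) → no; 1× O (charge -1, H0) → no.
That gives 3 matching atoms.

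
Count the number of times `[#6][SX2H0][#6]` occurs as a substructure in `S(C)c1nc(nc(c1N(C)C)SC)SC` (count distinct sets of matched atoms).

[#6][SX2H0][#6] is the SMARTS for a thioether: an aliphatic sulfur bridging two carbons with no H on the sulfur.
The molecule carries 3 separate instances of a methylthio ether (-SCH3) meeting every constraint; each maps to a distinct set of atoms, giving 3 matches.

3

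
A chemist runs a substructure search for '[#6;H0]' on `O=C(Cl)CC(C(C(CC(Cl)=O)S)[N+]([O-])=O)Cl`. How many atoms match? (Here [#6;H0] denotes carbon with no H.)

2

Check the 16 heavy atoms by environment: 2× C (H2) → no; 3× C (H1) → no; 1× S (H1) → no; 3× Cl (H0) → no; 2× C (H0) → match; 3× O (H0) → no; 1× N (charge +1, H0) → no; 1× O (charge -1, H0) → no.
That gives 2 matching atoms.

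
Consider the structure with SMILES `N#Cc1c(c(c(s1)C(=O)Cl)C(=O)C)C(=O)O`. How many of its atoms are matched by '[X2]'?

3

The query [X2] means: any atom with exactly two total connections (bonds + H).
Check the 16 heavy atoms by environment: 1× s (aromatic, X2) → match; 4× c (aromatic, X3) → no; 3× C (X3) → no; 3× O (X1) → no; 1× C (X4) → no; 1× Cl (X1) → no; 1× C (X2) → match; 1× N (X1) → no; 1× O (X2) → match.
Summing the matching environments: 1 + 1 + 1 = 3 matching atoms.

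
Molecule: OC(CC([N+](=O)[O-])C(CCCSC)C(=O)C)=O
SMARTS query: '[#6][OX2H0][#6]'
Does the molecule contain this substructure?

No

The pattern [#6][OX2H0][#6] describes an aliphatic oxygen bridging two carbons with no H on the oxygen — an ether.
The closest candidate here is a carboxylic acid group (-C(=O)OH), but the -OH oxygen has H1; the =O is OX1, not OX2. No other fragment satisfies the full query, so there is no match.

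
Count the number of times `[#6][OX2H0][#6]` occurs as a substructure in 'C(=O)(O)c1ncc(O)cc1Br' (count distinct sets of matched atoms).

0

[#6][OX2H0][#6] is the SMARTS for an ether: an aliphatic oxygen bridging two carbons with no H on the oxygen.
The molecule has a carboxylic acid group (-C(=O)OH), but the -OH oxygen has H1; the =O is OX1, not OX2; nothing else fits, so there are 0 matches.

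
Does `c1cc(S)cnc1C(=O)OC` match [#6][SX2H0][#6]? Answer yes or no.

The pattern [#6][SX2H0][#6] describes an aliphatic sulfur bridging two carbons with no H on the sulfur — a thioether.
The closest candidate here is a thiol (-SH), but the sulfur has H1, not H0 bridging two carbons. No other fragment satisfies the full query, so there is no match.

No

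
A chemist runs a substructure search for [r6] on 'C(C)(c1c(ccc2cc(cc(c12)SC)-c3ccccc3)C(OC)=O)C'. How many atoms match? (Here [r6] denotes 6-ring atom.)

16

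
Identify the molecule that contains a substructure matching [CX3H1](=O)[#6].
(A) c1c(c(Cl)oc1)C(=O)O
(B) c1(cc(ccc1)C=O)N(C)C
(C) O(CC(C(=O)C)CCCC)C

B

[CX3H1](=O)[#6] describes an sp2 carbon with one H, double-bonded to O and single-bonded to carbon (an aldehyde).
(A) has a carboxylic acid group (-C(=O)OH) but the carbonyl carbon has H0 and is bonded to O, not H1.
(B) contains an aldehyde (-CHO), which satisfies every atom and bond constraint.
(C) has an acetyl/ketone group (-C(=O)CH3) but the carbonyl carbon has H0 (two carbon neighbours), not H1.
So the answer is (B).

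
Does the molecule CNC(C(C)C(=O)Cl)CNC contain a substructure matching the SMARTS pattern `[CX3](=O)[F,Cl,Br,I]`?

Yes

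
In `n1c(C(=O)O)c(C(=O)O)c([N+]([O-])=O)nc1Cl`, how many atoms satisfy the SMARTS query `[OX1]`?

4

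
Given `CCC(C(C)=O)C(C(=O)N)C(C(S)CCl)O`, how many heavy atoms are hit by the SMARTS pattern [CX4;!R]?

The query [CX4;!R] means: aliphatic carbon with four total connections, not in a ring.
Check the 16 heavy atoms by environment: 8× C (X4, acyclic) → match; 2× C (X3, acyclic) → no; 2× O (X1, acyclic) → no; 1× N (X3, acyclic) → no; 1× S (X2, acyclic) → no; 1× O (X2, acyclic) → no; 1× Cl (X1, acyclic) → no.
That gives 8 matching atoms.

8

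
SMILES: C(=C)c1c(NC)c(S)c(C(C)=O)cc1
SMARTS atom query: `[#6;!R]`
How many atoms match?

The query [#6;!R] means: carbon not in any ring.
Check the 14 heavy atoms by environment: 6× c (aromatic, in 6-ring) → no; 1× S (acyclic) → no; 5× C (acyclic) → match; 1× N (acyclic) → no; 1× O (acyclic) → no.
That gives 5 matching atoms.

5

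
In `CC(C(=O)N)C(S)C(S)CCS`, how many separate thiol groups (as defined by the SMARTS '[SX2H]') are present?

3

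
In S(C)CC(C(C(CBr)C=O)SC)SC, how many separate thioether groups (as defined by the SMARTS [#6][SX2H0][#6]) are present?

3

[#6][SX2H0][#6] is the SMARTS for a thioether: an aliphatic sulfur bridging two carbons with no H on the sulfur.
The molecule carries 3 separate instances of a methylthio ether (-SCH3) meeting every constraint; each maps to a distinct set of atoms, giving 3 matches.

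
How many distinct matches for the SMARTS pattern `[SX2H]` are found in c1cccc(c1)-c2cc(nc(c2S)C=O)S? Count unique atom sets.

2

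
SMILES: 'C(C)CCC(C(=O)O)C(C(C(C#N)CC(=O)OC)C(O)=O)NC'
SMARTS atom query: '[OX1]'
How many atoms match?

3

The query [OX1] means: aliphatic oxygen with one total connection — typically a carbonyl =O or an oxide.
Check the 23 heavy atoms by environment: 11× C (X4) → no; 1× C (X2) → no; 1× N (X1) → no; 3× C (X3) → no; 3× O (X1) → match; 3× O (X2) → no; 1× N (X3) → no.
That gives 3 matching atoms.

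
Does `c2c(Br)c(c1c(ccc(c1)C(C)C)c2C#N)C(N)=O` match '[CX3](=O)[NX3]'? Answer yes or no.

The pattern [CX3](=O)[NX3] describes a carbonyl carbon bonded to a trivalent nitrogen — an amide.
The molecule carries a primary amide (-C(=O)NH2), whose atoms satisfy every constraint of the query, so the pattern matches.

Yes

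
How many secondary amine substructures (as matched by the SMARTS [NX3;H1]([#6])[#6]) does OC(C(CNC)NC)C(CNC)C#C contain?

3

[NX3;H1]([#6])[#6] is the SMARTS for a secondary amine: a trivalent nitrogen with one H, bonded to two carbons.
The molecule carries 3 separate instances of an N-methylamino group (-NHCH3) meeting every constraint; each maps to a distinct set of atoms, giving 3 matches.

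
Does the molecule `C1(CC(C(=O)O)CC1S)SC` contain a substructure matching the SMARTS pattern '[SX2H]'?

The pattern [SX2H] describes an aliphatic sulfur with two connections, one being H — a thiol.
The molecule carries a thiol (-SH), whose atoms satisfy every constraint of the query, so the pattern matches.

Yes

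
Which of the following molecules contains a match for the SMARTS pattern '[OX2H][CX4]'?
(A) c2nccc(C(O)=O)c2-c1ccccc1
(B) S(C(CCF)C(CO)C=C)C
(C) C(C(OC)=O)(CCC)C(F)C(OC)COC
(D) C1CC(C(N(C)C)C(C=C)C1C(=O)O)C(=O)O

B

[OX2H][CX4] describes a hydroxyl oxygen bound to an sp3 (X4) carbon (an aliphatic alcohol).
(A) has a carboxylic acid group (-C(=O)OH) but the -OH is on a CX3 carbonyl carbon, not a CX4 carbon.
(B) contains a hydroxyl group (-OH), which satisfies every atom and bond constraint.
(C) has a methoxy ether (-OCH3) but the oxygen has H0 (ether), not H1.
(D) has a carboxylic acid group (-C(=O)OH) but the -OH is on a CX3 carbonyl carbon, not a CX4 carbon.
So the answer is (B).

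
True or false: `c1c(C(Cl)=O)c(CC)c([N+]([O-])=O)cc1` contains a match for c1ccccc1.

True

The pattern c1ccccc1 describes six aromatic carbons in a ring — a benzene ring.
The required atom environment is present in the molecule, so the pattern matches.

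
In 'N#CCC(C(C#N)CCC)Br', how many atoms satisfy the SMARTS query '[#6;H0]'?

2

The query [#6;H0] means: any carbon with no attached hydrogen.
Check the 11 heavy atoms by environment: 3× C (H2) → no; 2× C (H1) → no; 1× Br (H0) → no; 2× C (H0) → match; 2× N (H0) → no; 1× C (H3) → no.
That gives 2 matching atoms.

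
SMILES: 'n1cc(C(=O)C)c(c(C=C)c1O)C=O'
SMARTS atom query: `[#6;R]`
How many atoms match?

5

The query [#6;R] means: carbon that is part of a ring.
Check the 14 heavy atoms by environment: 1× n (aromatic, in 6-ring) → no; 5× c (aromatic, in 6-ring) → match; 3× O (acyclic) → no; 5× C (acyclic) → no.
That gives 5 matching atoms.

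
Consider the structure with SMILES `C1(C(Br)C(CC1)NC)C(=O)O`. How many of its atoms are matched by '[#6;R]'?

5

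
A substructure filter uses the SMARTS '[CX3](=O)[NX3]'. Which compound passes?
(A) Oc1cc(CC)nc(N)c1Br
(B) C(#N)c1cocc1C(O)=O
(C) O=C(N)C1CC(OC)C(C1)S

C

[CX3](=O)[NX3] describes a carbonyl carbon bonded to a trivalent nitrogen (an amide).
(A) has a primary amino group (-NH2) but the -NH2 is not attached to a carbonyl carbon.
(B) has a carboxylic acid group (-C(=O)OH) but the carbonyl is bonded to O, not to an NX3 nitrogen.
(C) contains a primary amide (-C(=O)NH2), which satisfies every atom and bond constraint.
So the answer is (C).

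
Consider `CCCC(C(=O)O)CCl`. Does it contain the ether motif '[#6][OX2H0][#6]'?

The pattern [#6][OX2H0][#6] describes an aliphatic oxygen bridging two carbons with no H on the oxygen — an ether.
The closest candidate here is a carboxylic acid group (-C(=O)OH), but the -OH oxygen has H1; the =O is OX1, not OX2. No other fragment satisfies the full query, so there is no match.

No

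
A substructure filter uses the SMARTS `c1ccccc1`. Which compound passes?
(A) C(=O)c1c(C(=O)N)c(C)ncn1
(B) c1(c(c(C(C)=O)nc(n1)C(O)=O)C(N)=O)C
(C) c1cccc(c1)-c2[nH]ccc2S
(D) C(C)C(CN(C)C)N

C

c1ccccc1 describes six aromatic carbons in a ring (a benzene ring).
(A) has a methyl group (-CH3) but no six-membered all-carbon aromatic ring is present.
(B) has a methyl group (-CH3) but no six-membered all-carbon aromatic ring is present.
(C) contains a phenyl ring, which satisfies every atom and bond constraint.
(D) has a methyl group (-CH3) but no six-membered all-carbon aromatic ring is present.
So the answer is (C).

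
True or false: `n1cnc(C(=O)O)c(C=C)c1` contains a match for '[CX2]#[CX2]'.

False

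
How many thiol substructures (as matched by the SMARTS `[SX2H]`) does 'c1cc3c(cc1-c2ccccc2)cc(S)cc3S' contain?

2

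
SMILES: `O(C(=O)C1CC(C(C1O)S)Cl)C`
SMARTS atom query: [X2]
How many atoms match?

The query [X2] means: any atom with exactly two total connections (bonds + H).
Check the 12 heavy atoms by environment: 6× C (X4) → no; 1× S (X2) → match; 1× C (X3) → no; 1× O (X1) → no; 2× O (X2) → match; 1× Cl (X1) → no.
Summing the matching environments: 1 + 2 = 3 matching atoms.

3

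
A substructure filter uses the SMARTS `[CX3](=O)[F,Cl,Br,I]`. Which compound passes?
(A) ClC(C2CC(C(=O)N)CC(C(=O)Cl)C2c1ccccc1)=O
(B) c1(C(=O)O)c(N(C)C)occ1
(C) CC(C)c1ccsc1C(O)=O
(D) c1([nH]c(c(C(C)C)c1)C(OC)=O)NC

[CX3](=O)[F,Cl,Br,I] describes a carbonyl carbon bonded to a halogen (an acyl halide).
(A) contains an acyl chloride (-C(=O)Cl), which satisfies every atom and bond constraint.
(B) has a carboxylic acid group (-C(=O)OH) but the carbonyl is bonded to -OH, not to a halogen.
(C) has a carboxylic acid group (-C(=O)OH) but the carbonyl is bonded to -OH, not to a halogen.
(D) has a methyl-ester group (-C(=O)OCH3) but the carbonyl is bonded to -O-C, not to a halogen.
So the answer is (A).

A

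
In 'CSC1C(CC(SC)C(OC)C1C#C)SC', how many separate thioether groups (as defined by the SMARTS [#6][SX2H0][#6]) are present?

3

[#6][SX2H0][#6] is the SMARTS for a thioether: an aliphatic sulfur bridging two carbons with no H on the sulfur.
The molecule carries 3 separate instances of a methylthio ether (-SCH3) meeting every constraint; each maps to a distinct set of atoms, giving 3 matches.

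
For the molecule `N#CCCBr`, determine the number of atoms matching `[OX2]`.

0

The query [OX2] means: aliphatic oxygen with two total connections — ether, hydroxyl, or ester single-bond O.
Check the 5 heavy atoms by environment: 2× C (X4) → no; 1× C (X2) → no; 1× N (X1) → no; 1× Br (X1) → no.
No environment satisfies the query, so 0 matching atoms.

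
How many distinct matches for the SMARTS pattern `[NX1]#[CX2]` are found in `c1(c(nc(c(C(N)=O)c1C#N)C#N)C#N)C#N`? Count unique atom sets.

4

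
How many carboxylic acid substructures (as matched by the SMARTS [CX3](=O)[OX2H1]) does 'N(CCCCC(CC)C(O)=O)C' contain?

1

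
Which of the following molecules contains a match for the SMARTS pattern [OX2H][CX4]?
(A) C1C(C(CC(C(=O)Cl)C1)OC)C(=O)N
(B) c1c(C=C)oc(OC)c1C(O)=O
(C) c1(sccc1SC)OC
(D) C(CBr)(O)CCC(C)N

D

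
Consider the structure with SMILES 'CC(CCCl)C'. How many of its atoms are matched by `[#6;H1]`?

1

The query [#6;H1] means: any carbon bearing exactly one hydrogen.
Check the 6 heavy atoms by environment: 2× C (H2) → no; 1× C (H1) → match; 2× C (H3) → no; 1× Cl (H0) → no.
That gives 1 matching atom.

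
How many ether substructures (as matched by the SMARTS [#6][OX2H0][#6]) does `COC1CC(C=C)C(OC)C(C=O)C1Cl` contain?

[#6][OX2H0][#6] is the SMARTS for an ether: an aliphatic oxygen bridging two carbons with no H on the oxygen.
The molecule carries 2 separate instances of a methoxy ether (-OCH3) meeting every constraint; each maps to a distinct set of atoms, giving 2 matches.

2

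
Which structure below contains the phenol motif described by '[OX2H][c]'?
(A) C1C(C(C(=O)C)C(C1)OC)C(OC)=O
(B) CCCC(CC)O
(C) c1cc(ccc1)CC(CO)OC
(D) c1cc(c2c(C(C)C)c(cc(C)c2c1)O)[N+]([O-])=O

D

[OX2H][c] describes a hydroxyl oxygen attached to an aromatic carbon (a phenol).
(A) has a methoxy ether (-OCH3) but the oxygen has H0, not H1.
(B) has a hydroxyl group (-OH) but the -OH is on an aliphatic carbon, not an aromatic c.
(C) has a hydroxyl group (-OH) but the -OH is on an aliphatic carbon, not an aromatic c.
(D) contains a hydroxyl group (-OH), which satisfies every atom and bond constraint.
So the answer is (D).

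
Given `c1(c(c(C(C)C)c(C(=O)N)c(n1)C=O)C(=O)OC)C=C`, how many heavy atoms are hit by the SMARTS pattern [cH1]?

The query [cH1] means: aromatic carbon bearing exactly one hydrogen.
Check the 20 heavy atoms by environment: 1× n (aromatic, H0) → no; 5× c (aromatic, H0) → no; 3× C (H1) → no; 3× C (H3) → no; 2× C (H0) → no; 4× O (H0) → no; 1× C (H2) → no; 1× N (H2) → no.
No environment satisfies the query, so 0 matching atoms.

0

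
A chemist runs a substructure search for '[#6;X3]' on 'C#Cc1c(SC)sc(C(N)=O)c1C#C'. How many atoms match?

5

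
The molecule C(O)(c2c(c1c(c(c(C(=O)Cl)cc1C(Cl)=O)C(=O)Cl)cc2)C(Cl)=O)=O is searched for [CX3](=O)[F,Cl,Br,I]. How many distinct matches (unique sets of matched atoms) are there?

[CX3](=O)[F,Cl,Br,I] is the SMARTS for an acyl halide: a carbonyl carbon bonded to a halogen.
The molecule carries 4 separate instances of an acyl chloride (-C(=O)Cl) meeting every constraint; each maps to a distinct set of atoms, giving 4 matches.

4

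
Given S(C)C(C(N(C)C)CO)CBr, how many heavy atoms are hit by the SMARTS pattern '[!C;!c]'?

4

The query [!C;!c] means: neither aliphatic nor aromatic carbon — same as [!#6].
Check the 11 heavy atoms by environment: 7× C → no; 1× S → match; 1× Br → match; 1× O → match; 1× N → match.
Summing the matching environments: 1 + 1 + 1 + 1 = 4 matching atoms.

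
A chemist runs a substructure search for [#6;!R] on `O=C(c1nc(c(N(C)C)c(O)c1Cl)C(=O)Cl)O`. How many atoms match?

4

Check the 17 heavy atoms by environment: 1× n (aromatic, in 6-ring) → no; 5× c (aromatic, in 6-ring) → no; 4× O (acyclic) → no; 4× C (acyclic) → match; 2× Cl (acyclic) → no; 1× N (acyclic) → no.
That gives 4 matching atoms.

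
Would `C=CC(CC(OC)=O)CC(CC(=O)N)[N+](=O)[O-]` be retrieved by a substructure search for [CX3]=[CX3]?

Yes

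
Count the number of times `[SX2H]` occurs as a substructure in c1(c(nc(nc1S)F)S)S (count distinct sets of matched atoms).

3

[SX2H] is the SMARTS for a thiol: an aliphatic sulfur with two connections, one being H.
The molecule carries 3 separate instances of a thiol (-SH) meeting every constraint; each maps to a distinct set of atoms, giving 3 matches.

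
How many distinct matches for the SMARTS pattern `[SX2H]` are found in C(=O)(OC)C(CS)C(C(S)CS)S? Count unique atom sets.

4

[SX2H] is the SMARTS for a thiol: an aliphatic sulfur with two connections, one being H.
The molecule carries 4 separate instances of a thiol (-SH) meeting every constraint; each maps to a distinct set of atoms, giving 4 matches.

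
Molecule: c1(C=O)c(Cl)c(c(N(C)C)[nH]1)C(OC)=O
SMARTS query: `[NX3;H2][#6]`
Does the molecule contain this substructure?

No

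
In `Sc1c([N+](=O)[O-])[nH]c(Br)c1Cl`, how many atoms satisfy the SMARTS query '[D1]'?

5

The query [D1] means: atom with exactly one heavy-atom neighbour (degree 1).
Check the 11 heavy atoms by environment: 1× n (aromatic, D2) → no; 4× c (aromatic, D3) → no; 1× S (D1) → match; 1× N (charge +1, D3) → no; 1× O (charge -1, D1) → match; 1× O (D1) → match; 1× Cl (D1) → match; 1× Br (D1) → match.
Summing the matching environments: 1 + 1 + 1 + 1 + 1 = 5 matching atoms.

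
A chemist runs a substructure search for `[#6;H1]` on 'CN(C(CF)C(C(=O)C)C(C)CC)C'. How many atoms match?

Check the 14 heavy atoms by environment: 2× C (H2) → no; 3× C (H1) → match; 5× C (H3) → no; 1× C (H0) → no; 1× O (H0) → no; 1× F (H0) → no; 1× N (H0) → no.
That gives 3 matching atoms.

3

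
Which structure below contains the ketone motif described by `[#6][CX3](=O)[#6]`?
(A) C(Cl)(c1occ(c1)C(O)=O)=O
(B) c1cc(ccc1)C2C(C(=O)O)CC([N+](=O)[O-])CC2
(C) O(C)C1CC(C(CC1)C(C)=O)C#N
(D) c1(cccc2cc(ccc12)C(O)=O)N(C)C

[#6][CX3](=O)[#6] describes a carbonyl carbon (no H) flanked by two carbons (a ketone).
(A) has a carboxylic acid group (-C(=O)OH) but one neighbour of the carbonyl carbon is O, not C.
(B) has a carboxylic acid group (-C(=O)OH) but one neighbour of the carbonyl carbon is O, not C.
(C) contains an acetyl/ketone group (-C(=O)CH3), which satisfies every atom and bond constraint.
(D) has a carboxylic acid group (-C(=O)OH) but one neighbour of the carbonyl carbon is O, not C.
So the answer is (C).

C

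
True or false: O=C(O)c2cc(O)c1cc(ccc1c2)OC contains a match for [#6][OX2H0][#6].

True

The pattern [#6][OX2H0][#6] describes an aliphatic oxygen bridging two carbons with no H on the oxygen — an ether.
The molecule carries a methoxy ether (-OCH3), whose atoms satisfy every constraint of the query, so the pattern matches.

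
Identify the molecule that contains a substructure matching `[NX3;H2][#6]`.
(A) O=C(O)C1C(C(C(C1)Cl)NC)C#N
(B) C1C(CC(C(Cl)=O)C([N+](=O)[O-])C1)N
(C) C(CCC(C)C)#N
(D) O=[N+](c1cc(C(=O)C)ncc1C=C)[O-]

[NX3;H2][#6] describes a trivalent nitrogen with two H attached to carbon (a primary amine).
(A) has a nitrile (-C#N) but the nitrogen is NX1 (triple-bonded), not NX3 with two H.
(B) contains a primary amino group (-NH2), which satisfies every atom and bond constraint.
(C) has a nitrile (-C#N) but the nitrogen is NX1 (triple-bonded), not NX3 with two H.
(D) has a nitro group (-[N+](=O)[O-]) but the nitrogen is [N+] with no H, not NX3H2.
So the answer is (B).

B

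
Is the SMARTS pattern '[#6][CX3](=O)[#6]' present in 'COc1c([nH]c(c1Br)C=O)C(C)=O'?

Yes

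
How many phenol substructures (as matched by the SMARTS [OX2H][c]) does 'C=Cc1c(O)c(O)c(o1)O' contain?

3

[OX2H][c] is the SMARTS for a phenol: a hydroxyl oxygen attached to an aromatic carbon.
The molecule carries 3 separate instances of a hydroxyl group (-OH) meeting every constraint; each maps to a distinct set of atoms, giving 3 matches.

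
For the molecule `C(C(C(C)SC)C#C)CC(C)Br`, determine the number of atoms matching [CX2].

The query [CX2] means: C with X2: aliphatic carbon with exactly 2 total connections.
Check the 12 heavy atoms by environment: 8× C (X4) → no; 2× C (X2) → match; 1× Br (X1) → no; 1× S (X2) → no.
That gives 2 matching atoms.

2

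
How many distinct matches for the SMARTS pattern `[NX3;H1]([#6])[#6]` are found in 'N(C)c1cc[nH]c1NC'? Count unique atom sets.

2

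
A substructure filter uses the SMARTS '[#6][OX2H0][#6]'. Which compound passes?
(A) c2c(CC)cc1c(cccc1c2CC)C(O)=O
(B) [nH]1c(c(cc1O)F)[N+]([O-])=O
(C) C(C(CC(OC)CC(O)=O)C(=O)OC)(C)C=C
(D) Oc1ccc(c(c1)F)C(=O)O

C

[#6][OX2H0][#6] describes an aliphatic oxygen bridging two carbons with no H on the oxygen (an ether).
(A) has a carboxylic acid group (-C(=O)OH) but the -OH oxygen has H1; the =O is OX1, not OX2.
(B) has a hydroxyl group (-OH) but the oxygen has H1, not H0 bridging two carbons.
(C) contains a methoxy ether (-OCH3), which satisfies every atom and bond constraint.
(D) has a carboxylic acid group (-C(=O)OH) but the -OH oxygen has H1; the =O is OX1, not OX2.
So the answer is (C).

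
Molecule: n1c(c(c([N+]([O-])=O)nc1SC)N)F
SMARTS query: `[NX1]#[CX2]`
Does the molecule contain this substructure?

No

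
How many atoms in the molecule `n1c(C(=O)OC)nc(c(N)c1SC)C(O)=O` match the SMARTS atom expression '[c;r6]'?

The query [c;r6] means: aromatic carbon that belongs to a six-membered ring.
Check the 16 heavy atoms by environment: 2× n (aromatic, in 6-ring) → no; 4× c (aromatic, in 6-ring) → match; 4× C (acyclic) → no; 4× O (acyclic) → no; 1× N (acyclic) → no; 1× S (acyclic) → no.
That gives 4 matching atoms.

4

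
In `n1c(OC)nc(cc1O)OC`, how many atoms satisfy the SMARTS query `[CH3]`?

2

The query [CH3] means: aliphatic carbon with exactly three hydrogens.
Check the 11 heavy atoms by environment: 2× n (aromatic, H0) → no; 3× c (aromatic, H0) → no; 1× c (aromatic, H1) → no; 2× O (H0) → no; 2× C (H3) → match; 1× O (H1) → no.
That gives 2 matching atoms.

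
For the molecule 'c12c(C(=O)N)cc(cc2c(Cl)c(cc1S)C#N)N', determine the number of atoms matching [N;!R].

3

The query [N;!R] means: aliphatic nitrogen not in a ring.
Check the 18 heavy atoms by environment: 10× c (aromatic, in 6-ring) → no; 3× N (acyclic) → match; 2× C (acyclic) → no; 1× Cl (acyclic) → no; 1× O (acyclic) → no; 1× S (acyclic) → no.
That gives 3 matching atoms.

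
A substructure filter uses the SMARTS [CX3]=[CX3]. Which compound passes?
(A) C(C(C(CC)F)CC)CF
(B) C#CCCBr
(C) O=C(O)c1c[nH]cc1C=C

C

[CX3]=[CX3] describes a non-aromatic C=C double bond between two sp2 carbons (an alkene).
(A) has an ethyl group (-CH2CH3) but its C-C bond is a single bond between CX4 carbons, not CX3=CX3.
(B) has an ethynyl group (-C#CH) but the C-C bond is a triple bond, not a double bond.
(C) contains a vinyl group (-CH=CH2), which satisfies every atom and bond constraint.
So the answer is (C).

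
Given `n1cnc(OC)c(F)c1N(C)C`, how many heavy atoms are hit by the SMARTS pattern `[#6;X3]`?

4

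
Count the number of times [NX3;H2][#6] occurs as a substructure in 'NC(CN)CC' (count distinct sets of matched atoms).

2

[NX3;H2][#6] is the SMARTS for a primary amine: a trivalent nitrogen with two H attached to carbon.
The molecule carries 2 separate instances of a primary amino group (-NH2) meeting every constraint; each maps to a distinct set of atoms, giving 2 matches.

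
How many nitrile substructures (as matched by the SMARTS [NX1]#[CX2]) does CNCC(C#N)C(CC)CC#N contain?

2

[NX1]#[CX2] is the SMARTS for a nitrile: a nitrogen triple-bonded to a two-connected carbon.
The molecule carries 2 separate instances of a nitrile (-C#N) meeting every constraint; each maps to a distinct set of atoms, giving 2 matches.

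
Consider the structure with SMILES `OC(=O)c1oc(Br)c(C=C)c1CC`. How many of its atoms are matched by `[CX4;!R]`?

2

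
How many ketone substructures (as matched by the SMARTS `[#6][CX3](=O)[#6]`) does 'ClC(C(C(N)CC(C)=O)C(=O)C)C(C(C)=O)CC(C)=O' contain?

[#6][CX3](=O)[#6] is the SMARTS for a ketone: a carbonyl carbon (no H) flanked by two carbons.
The molecule carries 4 separate instances of an acetyl/ketone group (-C(=O)CH3) meeting every constraint; each maps to a distinct set of atoms, giving 4 matches.

4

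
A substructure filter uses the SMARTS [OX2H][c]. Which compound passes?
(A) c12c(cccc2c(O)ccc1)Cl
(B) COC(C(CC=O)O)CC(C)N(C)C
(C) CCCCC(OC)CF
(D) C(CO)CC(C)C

A

[OX2H][c] describes a hydroxyl oxygen attached to an aromatic carbon (a phenol).
(A) contains a hydroxyl group (-OH), which satisfies every atom and bond constraint.
(B) has a hydroxyl group (-OH) but the -OH is on an aliphatic carbon, not an aromatic c.
(C) has a methoxy ether (-OCH3) but the oxygen has H0, not H1.
(D) has a hydroxyl group (-OH) but the -OH is on an aliphatic carbon, not an aromatic c.
So the answer is (A).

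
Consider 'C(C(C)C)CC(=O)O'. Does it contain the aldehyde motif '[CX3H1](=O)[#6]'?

The pattern [CX3H1](=O)[#6] describes an sp2 carbon with one H, double-bonded to O and single-bonded to carbon — an aldehyde.
The closest candidate here is a carboxylic acid group (-C(=O)OH), but the carbonyl carbon has H0 and is bonded to O, not H1. No other fragment satisfies the full query, so there is no match.

No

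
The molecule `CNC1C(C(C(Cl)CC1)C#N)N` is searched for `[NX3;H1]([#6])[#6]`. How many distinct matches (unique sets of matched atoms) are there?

1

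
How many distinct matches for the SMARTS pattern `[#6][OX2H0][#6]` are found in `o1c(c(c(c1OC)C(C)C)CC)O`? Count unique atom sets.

1

[#6][OX2H0][#6] is the SMARTS for an ether: an aliphatic oxygen bridging two carbons with no H on the oxygen.
Exactly one fragment in the molecule meets all constraints, giving 1 match.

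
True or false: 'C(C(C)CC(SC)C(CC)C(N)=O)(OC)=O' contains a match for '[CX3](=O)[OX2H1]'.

The pattern [CX3](=O)[OX2H1] describes an sp2 carbon double-bonded to O and single-bonded to an -OH oxygen — a carboxylic acid.
The closest candidate here is a methyl-ester group (-C(=O)OCH3), but the singly-bonded O has no H (OX2H0, not OX2H1). No other fragment satisfies the full query, so there is no match.

False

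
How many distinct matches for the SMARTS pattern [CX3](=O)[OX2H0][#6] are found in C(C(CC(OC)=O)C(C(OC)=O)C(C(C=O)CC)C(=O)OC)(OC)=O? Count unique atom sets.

4

[CX3](=O)[OX2H0][#6] is the SMARTS for an ester: a carbonyl carbon bonded to an oxygen that is itself bonded to carbon (no H on that O).
The molecule carries 4 separate instances of a methyl-ester group (-C(=O)OCH3) meeting every constraint; each maps to a distinct set of atoms, giving 4 matches.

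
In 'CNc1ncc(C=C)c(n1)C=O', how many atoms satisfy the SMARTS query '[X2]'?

2

The query [X2] means: any atom with exactly two total connections (bonds + H).
Check the 12 heavy atoms by environment: 2× n (aromatic, X2) → match; 4× c (aromatic, X3) → no; 3× C (X3) → no; 1× O (X1) → no; 1× N (X3) → no; 1× C (X4) → no.
That gives 2 matching atoms.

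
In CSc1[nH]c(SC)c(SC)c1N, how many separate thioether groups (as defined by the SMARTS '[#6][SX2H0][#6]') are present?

3

[#6][SX2H0][#6] is the SMARTS for a thioether: an aliphatic sulfur bridging two carbons with no H on the sulfur.
The molecule carries 3 separate instances of a methylthio ether (-SCH3) meeting every constraint; each maps to a distinct set of atoms, giving 3 matches.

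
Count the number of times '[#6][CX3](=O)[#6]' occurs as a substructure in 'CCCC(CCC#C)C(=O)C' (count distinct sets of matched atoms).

[#6][CX3](=O)[#6] is the SMARTS for a ketone: a carbonyl carbon (no H) flanked by two carbons.
Exactly one fragment in the molecule meets all constraints, giving 1 match.

1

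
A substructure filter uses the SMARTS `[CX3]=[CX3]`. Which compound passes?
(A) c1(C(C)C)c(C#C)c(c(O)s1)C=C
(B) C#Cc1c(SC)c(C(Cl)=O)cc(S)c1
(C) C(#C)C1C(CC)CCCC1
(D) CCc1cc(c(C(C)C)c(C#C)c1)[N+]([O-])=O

A

[CX3]=[CX3] describes a non-aromatic C=C double bond between two sp2 carbons (an alkene).
(A) contains a vinyl group (-CH=CH2), which satisfies every atom and bond constraint.
(B) has an ethynyl group (-C#CH) but the C-C bond is a triple bond, not a double bond.
(C) has an ethyl group (-CH2CH3) but its C-C bond is a single bond between CX4 carbons, not CX3=CX3.
(D) has an ethyl group (-CH2CH3) but its C-C bond is a single bond between CX4 carbons, not CX3=CX3.
So the answer is (A).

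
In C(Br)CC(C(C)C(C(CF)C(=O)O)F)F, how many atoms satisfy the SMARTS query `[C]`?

9

The query [C] means: uppercase C matches aliphatic (non-aromatic) carbon only.
Check the 15 heavy atoms by environment: 9× C → match; 3× F → no; 1× Br → no; 2× O → no.
That gives 9 matching atoms.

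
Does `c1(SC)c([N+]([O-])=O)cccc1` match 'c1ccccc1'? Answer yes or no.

The pattern c1ccccc1 describes six aromatic carbons in a ring — a benzene ring.
The required atom environment is present in the molecule, so the pattern matches.

Yes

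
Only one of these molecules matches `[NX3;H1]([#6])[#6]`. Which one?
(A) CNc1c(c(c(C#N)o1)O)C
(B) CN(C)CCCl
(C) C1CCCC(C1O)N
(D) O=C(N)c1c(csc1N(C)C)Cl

[NX3;H1]([#6])[#6] describes a trivalent nitrogen with one H, bonded to two carbons (a secondary amine).
(A) contains an N-methylamino group (-NHCH3), which satisfies every atom and bond constraint.
(B) has a dimethylamino group (-N(CH3)2) but the nitrogen has H0, not H1.
(C) has a primary amino group (-NH2) but the nitrogen has H2 and only one carbon neighbour.
(D) has a dimethylamino group (-N(CH3)2) but the nitrogen has H0, not H1.
So the answer is (A).

A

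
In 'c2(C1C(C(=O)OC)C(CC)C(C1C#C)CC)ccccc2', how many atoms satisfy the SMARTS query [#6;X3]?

7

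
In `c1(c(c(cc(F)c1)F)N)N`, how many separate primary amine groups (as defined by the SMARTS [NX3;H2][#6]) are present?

[NX3;H2][#6] is the SMARTS for a primary amine: a trivalent nitrogen with two H attached to carbon.
The molecule carries 2 separate instances of a primary amino group (-NH2) meeting every constraint; each maps to a distinct set of atoms, giving 2 matches.

2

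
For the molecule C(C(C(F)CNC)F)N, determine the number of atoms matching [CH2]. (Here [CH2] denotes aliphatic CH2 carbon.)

2

The query [CH2] means: aliphatic carbon with exactly two hydrogens.
Check the 9 heavy atoms by environment: 2× C (H2) → match; 2× C (H1) → no; 2× F (H0) → no; 1× N (H1) → no; 1× C (H3) → no; 1× N (H2) → no.
That gives 2 matching atoms.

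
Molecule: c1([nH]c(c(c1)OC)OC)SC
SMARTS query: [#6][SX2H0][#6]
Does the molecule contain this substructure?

The pattern [#6][SX2H0][#6] describes an aliphatic sulfur bridging two carbons with no H on the sulfur — a thioether.
The molecule carries a methylthio ether (-SCH3), whose atoms satisfy every constraint of the query, so the pattern matches.

Yes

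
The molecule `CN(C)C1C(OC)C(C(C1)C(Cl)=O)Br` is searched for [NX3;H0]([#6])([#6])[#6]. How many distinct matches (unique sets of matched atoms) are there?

[NX3;H0]([#6])([#6])[#6] is the SMARTS for a tertiary amine: a trivalent nitrogen with no H, bonded to three carbons.
Exactly one fragment in the molecule meets all constraints, giving 1 match.

1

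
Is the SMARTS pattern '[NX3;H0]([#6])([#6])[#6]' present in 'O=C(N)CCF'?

No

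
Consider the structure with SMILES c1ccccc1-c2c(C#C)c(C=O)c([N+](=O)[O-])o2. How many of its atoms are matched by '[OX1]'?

3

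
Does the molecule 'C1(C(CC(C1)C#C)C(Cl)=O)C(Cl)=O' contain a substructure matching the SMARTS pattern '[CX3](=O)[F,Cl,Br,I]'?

Yes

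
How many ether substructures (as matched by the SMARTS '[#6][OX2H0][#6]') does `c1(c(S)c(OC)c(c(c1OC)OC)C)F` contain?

[#6][OX2H0][#6] is the SMARTS for an ether: an aliphatic oxygen bridging two carbons with no H on the oxygen.
The molecule carries 3 separate instances of a methoxy ether (-OCH3) meeting every constraint; each maps to a distinct set of atoms, giving 3 matches.

3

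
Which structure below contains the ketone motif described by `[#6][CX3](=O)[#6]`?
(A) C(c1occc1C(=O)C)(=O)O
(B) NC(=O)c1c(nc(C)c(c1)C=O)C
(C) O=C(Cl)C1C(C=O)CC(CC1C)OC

[#6][CX3](=O)[#6] describes a carbonyl carbon (no H) flanked by two carbons (a ketone).
(A) contains an acetyl/ketone group (-C(=O)CH3), which satisfies every atom and bond constraint.
(B) has an aldehyde (-CHO) but the carbonyl carbon has H1, so it is not flanked by two carbons.
(C) has an aldehyde (-CHO) but the carbonyl carbon has H1, so it is not flanked by two carbons.
So the answer is (A).

A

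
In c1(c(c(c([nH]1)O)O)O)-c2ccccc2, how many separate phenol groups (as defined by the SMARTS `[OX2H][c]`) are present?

3

[OX2H][c] is the SMARTS for a phenol: a hydroxyl oxygen attached to an aromatic carbon.
The molecule carries 3 separate instances of a hydroxyl group (-OH) meeting every constraint; each maps to a distinct set of atoms, giving 3 matches.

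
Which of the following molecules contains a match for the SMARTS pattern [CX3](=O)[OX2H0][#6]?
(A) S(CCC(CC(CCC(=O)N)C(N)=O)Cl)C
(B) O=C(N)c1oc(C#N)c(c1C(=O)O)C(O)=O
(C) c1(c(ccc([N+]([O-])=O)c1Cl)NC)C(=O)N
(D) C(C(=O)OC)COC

[CX3](=O)[OX2H0][#6] describes a carbonyl carbon bonded to an oxygen that is itself bonded to carbon (no H on that O) (an ester).
(A) has a primary amide (-C(=O)NH2) but the carbonyl is bonded to N, not to an O-C linkage.
(B) has a carboxylic acid group (-C(=O)OH) but the singly-bonded O carries H (OX2H1, not H0).
(C) has a primary amide (-C(=O)NH2) but the carbonyl is bonded to N, not to an O-C linkage.
(D) contains a methyl-ester group (-C(=O)OCH3), which satisfies every atom and bond constraint.
So the answer is (D).

D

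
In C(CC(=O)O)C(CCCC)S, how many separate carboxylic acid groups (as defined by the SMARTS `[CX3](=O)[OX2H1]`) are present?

[CX3](=O)[OX2H1] is the SMARTS for a carboxylic acid: an sp2 carbon double-bonded to O and single-bonded to an -OH oxygen.
Exactly one fragment in the molecule meets all constraints, giving 1 match.

1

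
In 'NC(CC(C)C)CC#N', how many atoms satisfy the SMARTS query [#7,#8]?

The query [#7,#8] means: nitrogen or oxygen (comma = OR).
Check the 9 heavy atoms by environment: 7× C → no; 2× N → match.
That gives 2 matching atoms.

2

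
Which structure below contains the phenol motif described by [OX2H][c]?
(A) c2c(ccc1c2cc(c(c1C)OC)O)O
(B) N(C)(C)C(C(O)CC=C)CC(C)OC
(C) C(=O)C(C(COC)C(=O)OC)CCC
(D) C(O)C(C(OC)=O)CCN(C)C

[OX2H][c] describes a hydroxyl oxygen attached to an aromatic carbon (a phenol).
(A) contains a hydroxyl group (-OH), which satisfies every atom and bond constraint.
(B) has a hydroxyl group (-OH) but the -OH is on an aliphatic carbon, not an aromatic c.
(C) has a methoxy ether (-OCH3) but the oxygen has H0, not H1.
(D) has a hydroxyl group (-OH) but the -OH is on an aliphatic carbon, not an aromatic c.
So the answer is (A).

A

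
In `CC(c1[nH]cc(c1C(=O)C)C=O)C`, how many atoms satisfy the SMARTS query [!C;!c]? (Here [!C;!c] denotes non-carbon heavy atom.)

3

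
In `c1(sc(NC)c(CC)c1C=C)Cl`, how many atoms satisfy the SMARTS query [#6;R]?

The query [#6;R] means: carbon that is part of a ring.
Check the 12 heavy atoms by environment: 1× s (aromatic, in 5-ring) → no; 4× c (aromatic, in 5-ring) → match; 1× Cl (acyclic) → no; 5× C (acyclic) → no; 1× N (acyclic) → no.
That gives 4 matching atoms.

4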